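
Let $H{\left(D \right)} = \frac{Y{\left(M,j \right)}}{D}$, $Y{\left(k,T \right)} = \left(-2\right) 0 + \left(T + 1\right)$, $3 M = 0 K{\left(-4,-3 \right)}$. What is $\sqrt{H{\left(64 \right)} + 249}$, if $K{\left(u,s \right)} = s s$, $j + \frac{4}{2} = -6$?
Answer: $\frac{\sqrt{15929}}{8} \approx 15.776$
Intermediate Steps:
$j = -8$ ($j = -2 - 6 = -8$)
$K{\left(u,s \right)} = s^{2}$
$M = 0$ ($M = \frac{0 \left(-3\right)^{2}}{3} = \frac{0 \cdot 9}{3} = \frac{1}{3} \cdot 0 = 0$)
$Y{\left(k,T \right)} = 1 + T$ ($Y{\left(k,T \right)} = 0 + \left(1 + T\right) = 1 + T$)
$H{\left(D \right)} = - \frac{7}{D}$ ($H{\left(D \right)} = \frac{1 - 8}{D} = - \frac{7}{D}$)
$\sqrt{H{\left(64 \right)} + 249} = \sqrt{- \frac{7}{64} + 249} = \sqrt{\frac{15929}{64}} = \frac{\sqrt{15929}}{8}$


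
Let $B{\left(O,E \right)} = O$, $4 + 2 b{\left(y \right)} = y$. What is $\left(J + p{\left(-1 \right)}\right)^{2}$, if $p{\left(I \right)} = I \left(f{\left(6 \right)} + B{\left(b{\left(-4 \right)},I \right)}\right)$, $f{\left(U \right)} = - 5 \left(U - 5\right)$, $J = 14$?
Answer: $529$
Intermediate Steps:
$b{\left(y \right)} = -2 + \frac{y}{2}$
$f{\left(U \right)} = 25 - 5 U$ ($f{\left(U \right)} = - 5 \left(-5 + U\right) = 25 - 5 U$)
$p{\left(I \right)} = - 9 I$ ($p{\left(I \right)} = I \left(\left(25 - 30\right) + \left(-2 + \frac{1}{2} \left(-4\right)\right)\right) = I \left(\left(25 - 30\right) - 4\right) = I \left(-5 - 4\right) = I \left(-9\right) = - 9 I$)
$\left(J + p{\left(-1 \right)}\right)^{2} = \left(14 - -9\right)^{2} = \left(14 + 9\right)^{2} = 23^{2} = 529$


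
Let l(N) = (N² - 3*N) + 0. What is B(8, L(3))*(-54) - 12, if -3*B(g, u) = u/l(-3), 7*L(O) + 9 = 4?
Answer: -89/7 ≈ -12.714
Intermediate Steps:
L(O) = -5/7 (L(O) = -9/7 + (⅐)*4 = -9/7 + 4/7 = -5/7)
l(N) = N² - 3*N
B(g, u) = -u/54 (B(g, u) = -u/(3*((-3*(-3 - 3)))) = -u/(3*((-3*(-6)))) = -u/(3*18) = -u/54)
B(8, L(3))*(-54) - 12 = -1/54*(-5/7)*(-54) - 12 = (5/378)*(-54) - 12 = -5/7 - 12 = -89/7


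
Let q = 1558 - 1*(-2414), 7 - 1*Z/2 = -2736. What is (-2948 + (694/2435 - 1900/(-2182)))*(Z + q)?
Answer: -74042351900608/2656585 ≈ -2.7871e+7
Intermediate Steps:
Z = 5486 (Z = 14 - 2*(-2736) = 14 + 5472 = 5486)
q = 3972 (q = 1558 + 2414 = 3972)
(-2948 + (694/2435 - 1900/(-2182)))*(Z + q) = (-2948 + (694/2435 - 1900/(-2182)))*(5486 + 3972) = (-2948 + (694*(1/2435) - 1900*(-1/2182)))*9458 = (-2948 + (694/2435 + 950/1091))*9458 = (-2948 + 3070404/2656585)*9458 = -7828542176/2656585*9458 = -74042351900608/2656585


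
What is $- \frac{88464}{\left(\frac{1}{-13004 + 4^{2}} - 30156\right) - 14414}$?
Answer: $\frac{382990144}{192958387} \approx 1.9848$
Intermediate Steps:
$- \frac{88464}{\left(\frac{1}{-13004 + 4^{2}} - 30156\right) - 14414} = - \frac{88464}{\left(\frac{1}{-13004 + 16} - 30156\right) - 14414} = - \frac{88464}{\left(\frac{1}{-12988} - 30156\right) - 14414} = - \frac{88464}{\left(- \frac{1}{12988} - 30156\right) - 14414} = - \frac{88464}{- \frac{391666129}{12988} - 14414} = - \frac{88464}{- \frac{578875161}{12988}} = \left(-88464\right) \left(- \frac{12988}{578875161}\right) = \frac{382990144}{192958387}$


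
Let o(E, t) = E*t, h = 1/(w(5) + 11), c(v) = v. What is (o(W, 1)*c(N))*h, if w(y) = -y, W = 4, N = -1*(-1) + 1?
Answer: 4/3 ≈ 1.3333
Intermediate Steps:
N = 2 (N = 1 + 1 = 2)
h = 1/6 (h = 1/(-1*5 + 11) = 1/(-5 + 11) = 1/6 ≈ 0.16667)
(o(W, 1)*c(N))*h = ((4*1)*2)*(1/6) = (4*2)*(1/6) = 8*(1/6) = 4/3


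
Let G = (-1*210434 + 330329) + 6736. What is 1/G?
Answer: 1/126631 ≈ 7.8970e-6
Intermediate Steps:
G = 126631 (G = (-210434 + 330329) + 6736 = 119895 + 6736 = 126631)
1/G = 1/126631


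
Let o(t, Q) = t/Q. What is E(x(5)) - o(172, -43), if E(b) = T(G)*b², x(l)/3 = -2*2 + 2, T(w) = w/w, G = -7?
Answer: 40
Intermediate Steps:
T(w) = 1
x(l) = -6 (x(l) = 3*(-2*2 + 2) = 3*(-4 + 2) = 3*(-2) = -6)
E(b) = b² (E(b) = 1*b² = b²)
E(x(5)) - o(172, -43) = (-6)² - 172/(-43) = 36 - 172*(-1)/43 = 36 - 1*(-4) = 36 + 4 = 40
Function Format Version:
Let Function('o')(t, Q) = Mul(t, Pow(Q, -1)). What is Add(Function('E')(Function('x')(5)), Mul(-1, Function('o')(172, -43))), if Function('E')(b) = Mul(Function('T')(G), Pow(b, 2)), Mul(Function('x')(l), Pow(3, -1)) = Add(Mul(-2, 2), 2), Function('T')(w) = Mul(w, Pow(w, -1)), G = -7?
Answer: 40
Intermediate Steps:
Function('T')(w) = 1
Function('x')(l) = -6 (Function('x')(l) = Mul(3, Add(Mul(-2, 2), 2)) = Mul(3, Add(-4, 2)) = Mul(3, -2) = -6)
Function('E')(b) = Pow(b, 2) (Function('E')(b) = Mul(1, Pow(b, 2)) = Pow(b, 2))
Add(Function('E')(Function('x')(5)), Mul(-1, Function('o')(172, -43))) = Add(Pow(-6, 2), Mul(-1, Mul(172, Pow(-43, -1)))) = Add(36, Mul(-1, Mul(172, Rational(-1, 43)))) = Add(36, Mul(-1, -4)) = Add(36, 4) = 40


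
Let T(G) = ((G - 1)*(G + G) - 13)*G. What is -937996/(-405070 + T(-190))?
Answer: 234499/3548200 ≈ 0.066090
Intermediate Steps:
T(G) = G*(-13 + 2*G*(-1 + G)) (T(G) = ((-1 + G)*(2*G) - 13)*G = (2*G*(-1 + G) - 13)*G = (-13 + 2*G*(-1 + G))*G = G*(-13 + 2*G*(-1 + G)))
-937996/(-405070 + T(-190)) = -937996/(-405070 - 190*(-13 - 2*(-190) + 2*(-190)²)) = -937996/(-405070 - 190*(-13 + 380 + 2*36100)) = -937996/(-405070 - 190*(-13 + 380 + 72200)) = -937996/(-405070 - 190*72567) = -937996/(-405070 - 13787730) = -937996/(-14192800) = -937996*(-1/14192800) = 234499/3548200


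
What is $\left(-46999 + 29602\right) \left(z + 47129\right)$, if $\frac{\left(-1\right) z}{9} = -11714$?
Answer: $-2653999335$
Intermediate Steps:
$z = 105426$ ($z = \left(-9\right) \left(-11714\right) = 105426$)
$\left(-46999 + 29602\right) \left(z + 47129\right) = \left(-46999 + 29602\right) \left(105426 + 47129\right) = \left(-17397\right) 152555 = -2653999335$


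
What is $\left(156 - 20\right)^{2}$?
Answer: $18496$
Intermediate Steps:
$\left(156 - 20\right)^{2} = 136^{2} = 18496$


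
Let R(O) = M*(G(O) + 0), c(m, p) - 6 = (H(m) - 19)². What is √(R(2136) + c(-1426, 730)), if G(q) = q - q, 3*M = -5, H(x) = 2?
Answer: √295 ≈ 17.176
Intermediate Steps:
M = -5/3 (M = (⅓)*(-5) = -5/3 ≈ -1.6667)
c(m, p) = 295 (c(m, p) = 6 + (2 - 19)² = 6 + (-17)² = 6 + 289 = 295)
G(q) = 0
R(O) = 0 (R(O) = -5*(0 + 0)/3 = -5/3*0 = 0)
√(R(2136) + c(-1426, 730)) = √(0 + 295) = √295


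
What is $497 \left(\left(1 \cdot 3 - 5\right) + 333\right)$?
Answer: $164507$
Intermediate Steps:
$497 \left(\left(1 \cdot 3 - 5\right) + 333\right) = 497 \left(\left(3 - 5\right) + 333\right) = 497 \left(-2 + 333\right) = 497 \cdot 331 = 164507$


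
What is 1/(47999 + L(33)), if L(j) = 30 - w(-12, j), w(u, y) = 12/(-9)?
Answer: 3/144091 ≈ 2.0820e-5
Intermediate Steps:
w(u, y) = -4/3 (w(u, y) = 12*(-1/9) = -4/3)
L(j) = 94/3 (L(j) = 30 - 1*(-4/3) = 30 + 4/3 = 94/3)
1/(47999 + L(33)) = 1/(47999 + 94/3) = 1/(144091/3) = 3/144091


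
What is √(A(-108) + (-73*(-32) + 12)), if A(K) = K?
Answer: 8*√35 ≈ 47.329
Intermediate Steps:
√(A(-108) + (-73*(-32) + 12)) = √(-108 + (-73*(-32) + 12)) = √(-108 + (2336 + 12)) = √(-108 + 2348) = √2240 = 8*√35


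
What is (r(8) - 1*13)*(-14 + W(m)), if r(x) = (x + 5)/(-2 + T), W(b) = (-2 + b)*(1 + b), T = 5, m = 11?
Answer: -2444/3 ≈ -814.67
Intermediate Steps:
W(b) = (1 + b)*(-2 + b)
r(x) = 5/3 + x/3 (r(x) = (x + 5)/(-2 + 5) = (5 + x)/3 = (5 + x)*(⅓) = 5/3 + x/3)
(r(8) - 1*13)*(-14 + W(m)) = ((5/3 + (⅓)*8) - 1*13)*(-14 + (-2 + 11² - 1*11)) = ((5/3 + 8/3) - 13)*(-14 + (-2 + 121 - 11)) = (13/3 - 13)*(-14 + 108) = -26/3*94 = -2444/3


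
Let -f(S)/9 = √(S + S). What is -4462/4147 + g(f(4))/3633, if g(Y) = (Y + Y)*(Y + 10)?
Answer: -3611978/5022017 - 120*√2/1211 ≈ -0.85937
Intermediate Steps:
f(S) = -9*√2*√S (f(S) = -9*√(S + S) = -9*√2*√S)
g(Y) = 2*Y*(10 + Y) (g(Y) = (2*Y)*(10 + Y) = 2*Y*(10 + Y))
-4462/4147 + g(f(4))/3633 = -4462/4147 + (2*(-9*√2*√4)*(10 - 9*√2*√4))/3633 = -4462*1/4147 + (2*(-9*√2*2)*(10 - 9*√2*2))*(1/3633) = -4462/4147 + (2*(-18*√2)*(10 - 18*√2))*(1/3633) = -4462/4147 - 36*√2*(10 - 18*√2)*(1/3633) = -4462/4147 - 12*√2*(10 - 18*√2)/1211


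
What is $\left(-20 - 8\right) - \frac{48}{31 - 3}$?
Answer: $- \frac{208}{7} \approx -29.714$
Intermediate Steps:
$\left(-20 - 8\right) - \frac{48}{31 - 3} = \left(-20 - 8\right) - \frac{48}{28} = -28 - \frac{12}{7} = - \frac{208}{7}$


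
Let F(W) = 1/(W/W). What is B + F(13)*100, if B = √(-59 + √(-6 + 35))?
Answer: 100 + √(-59 + √29) ≈ 100.0 + 7.3222*I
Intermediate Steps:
F(W) = 1 (F(W) = 1/1 = 1)
B = √(-59 + √29) ≈ 7.3222*I
B + F(13)*100 = √(-59 + √29) + 1*100 = √(-59 + √29) + 100 = 100 + √(-59 + √29)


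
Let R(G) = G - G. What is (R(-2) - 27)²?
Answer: 729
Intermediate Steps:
R(G) = 0
(R(-2) - 27)² = (0 - 27)² = (-27)² = 729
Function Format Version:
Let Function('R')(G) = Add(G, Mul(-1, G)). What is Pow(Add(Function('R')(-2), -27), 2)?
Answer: 729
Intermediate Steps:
Function('R')(G) = 0
Pow(Add(Function('R')(-2), -27), 2) = Pow(Add(0, -27), 2) = Pow(-27, 2) = 729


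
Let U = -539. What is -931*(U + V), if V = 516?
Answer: 21413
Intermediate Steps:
-931*(U + V) = -931*(-539 + 516) = -931*(-23) = 21413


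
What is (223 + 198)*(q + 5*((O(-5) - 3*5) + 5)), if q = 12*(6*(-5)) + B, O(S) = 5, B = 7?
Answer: -159138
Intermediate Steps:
q = -353 (q = 12*(6*(-5)) + 7 = 12*(-30) + 7 = -360 + 7 = -353)
(223 + 198)*(q + 5*((O(-5) - 3*5) + 5)) = (223 + 198)*(-353 + 5*((5 - 3*5) + 5)) = 421*(-353 + 5*((5 - 15) + 5)) = 421*(-353 + 5*(-10 + 5)) = 421*(-353 + 5*(-5)) = 421*(-353 - 25) = 421*(-378) = -159138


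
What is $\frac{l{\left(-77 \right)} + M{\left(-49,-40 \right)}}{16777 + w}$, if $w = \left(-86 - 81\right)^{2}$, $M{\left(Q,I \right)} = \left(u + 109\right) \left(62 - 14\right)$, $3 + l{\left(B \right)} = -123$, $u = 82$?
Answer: $\frac{4521}{22333} \approx 0.20244$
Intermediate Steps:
$l{\left(B \right)} = -126$ ($l{\left(B \right)} = -3 - 123 = -126$)
$M{\left(Q,I \right)} = 9168$ ($M{\left(Q,I \right)} = \left(82 + 109\right) \left(62 - 14\right) = 191 \cdot 48 = 9168$)
$w = 27889$ ($w = \left(-167\right)^{2} = 27889$)
$\frac{l{\left(-77 \right)} + M{\left(-49,-40 \right)}}{16777 + w} = \frac{-126 + 9168}{16777 + 27889} = \frac{9042}{44666} = 9042 \cdot \frac{1}{44666} = \frac{4521}{22333}$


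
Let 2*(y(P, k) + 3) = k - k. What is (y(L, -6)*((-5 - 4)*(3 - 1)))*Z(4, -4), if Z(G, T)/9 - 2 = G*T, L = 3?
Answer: -6804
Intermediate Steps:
Z(G, T) = 18 + 9*G*T (Z(G, T) = 18 + 9*(G*T) = 18 + 9*G*T)
y(P, k) = -3 (y(P, k) = -3 + (k - k)/2 = -3 + (1/2)*0 = -3 + 0 = -3)
(y(L, -6)*((-5 - 4)*(3 - 1)))*Z(4, -4) = (-3*(-5 - 4)*(3 - 1))*(18 + 9*4*(-4)) = (-(-27)*2)*(18 - 144) = -3*(-18)*(-126) = 54*(-126) = -6804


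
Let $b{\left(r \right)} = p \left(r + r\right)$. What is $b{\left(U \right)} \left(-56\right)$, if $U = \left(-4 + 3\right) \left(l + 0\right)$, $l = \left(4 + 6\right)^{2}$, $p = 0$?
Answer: $0$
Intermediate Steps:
$l = 100$ ($l = 10^{2} = 100$)
$U = -100$ ($U = \left(-4 + 3\right) \left(100 + 0\right) = \left(-1\right) 100 = -100$)
$b{\left(r \right)} = 0$ ($b{\left(r \right)} = 0 \left(r + r\right) = 0 \cdot 2 r = 0$)
$b{\left(U \right)} \left(-56\right) = 0 \left(-56\right) = 0$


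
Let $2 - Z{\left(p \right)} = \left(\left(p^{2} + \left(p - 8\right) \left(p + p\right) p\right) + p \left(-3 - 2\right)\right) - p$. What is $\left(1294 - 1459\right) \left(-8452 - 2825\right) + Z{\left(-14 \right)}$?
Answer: $1869051$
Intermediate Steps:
$Z{\left(p \right)} = 2 - p^{2} + 6 p - 2 p^{2} \left(-8 + p\right)$ ($Z{\left(p \right)} = 2 - \left(\left(\left(p^{2} + \left(p - 8\right) \left(p + p\right) p\right) + p \left(-3 - 2\right)\right) - p\right) = 2 - \left(\left(\left(p^{2} + \left(-8 + p\right) 2 p p\right) + p \left(-5\right)\right) - p\right) = 2 - \left(\left(\left(p^{2} + 2 p \left(-8 + p\right) p\right) - 5 p\right) - p\right) = 2 - \left(\left(\left(p^{2} + 2 p^{2} \left(-8 + p\right)\right) - 5 p\right) - p\right) = 2 - \left(\left(p^{2} - 5 p + 2 p^{2} \left(-8 + p\right)\right) - p\right) = 2 - \left(p^{2} - 6 p + 2 p^{2} \left(-8 + p\right)\right) = 2 - p^{2} + 6 p - 2 p^{2} \left(-8 + p\right)$)
$\left(1294 - 1459\right) \left(-8452 - 2825\right) + Z{\left(-14 \right)} = \left(1294 - 1459\right) \left(-8452 - 2825\right) + \left(2 - 2 \left(-14\right)^{3} + 6 \left(-14\right) + 15 \left(-14\right)^{2}\right) = \left(-165\right) \left(-11277\right) + \left(2 - -5488 - 84 + 15 \cdot 196\right) = 1860705 + \left(2 + 5488 - 84 + 2940\right) = 1860705 + 8346 = 1869051$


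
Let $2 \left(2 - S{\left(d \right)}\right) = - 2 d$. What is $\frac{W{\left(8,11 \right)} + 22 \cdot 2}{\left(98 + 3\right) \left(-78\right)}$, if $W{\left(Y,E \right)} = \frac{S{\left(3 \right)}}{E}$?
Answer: $- \frac{163}{28886} \approx -0.0056429$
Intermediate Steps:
$S{\left(d \right)} = 2 + d$ ($S{\left(d \right)} = 2 - \frac{\left(-2\right) d}{2} = 2 + d$)
$W{\left(Y,E \right)} = \frac{5}{E}$ ($W{\left(Y,E \right)} = \frac{2 + 3}{E} = \frac{5}{E}$)
$\frac{W{\left(8,11 \right)} + 22 \cdot 2}{\left(98 + 3\right) \left(-78\right)} = \frac{\frac{5}{11} + 22 \cdot 2}{\left(98 + 3\right) \left(-78\right)} = \frac{5 \cdot \frac{1}{11} + 44}{101 \left(-78\right)} = \frac{\frac{5}{11} + 44}{-7878} = \frac{489}{11} \left(- \frac{1}{7878}\right) = - \frac{163}{28886}$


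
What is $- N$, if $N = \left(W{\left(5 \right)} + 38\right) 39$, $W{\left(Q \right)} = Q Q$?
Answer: $-2457$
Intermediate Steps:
$W{\left(Q \right)} = Q^{2}$
$N = 2457$ ($N = \left(5^{2} + 38\right) 39 = \left(25 + 38\right) 39 = 63 \cdot 39 = 2457$)
$- N = \left(-1\right) 2457 = -2457$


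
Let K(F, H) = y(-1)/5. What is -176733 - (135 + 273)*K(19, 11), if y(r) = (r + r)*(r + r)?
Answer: -885297/5 ≈ -1.7706e+5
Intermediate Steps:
y(r) = 4*r² (y(r) = (2*r)*(2*r) = 4*r²)
K(F, H) = ⅘ (K(F, H) = (4*(-1)²)/5 = (4*1)*(⅕) = 4*(⅕) = ⅘)
-176733 - (135 + 273)*K(19, 11) = -176733 - (135 + 273)*4/5 = -176733 - 408*4/5 = -176733 - 1*1632/5 = -176733 - 1632/5 = -885297/5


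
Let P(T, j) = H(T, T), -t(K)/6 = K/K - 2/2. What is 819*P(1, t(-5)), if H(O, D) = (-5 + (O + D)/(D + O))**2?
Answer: 13104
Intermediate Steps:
t(K) = 0 (t(K) = -6*(K/K - 2/2) = -6*(1 - 2*1/2) = -6*(1 - 1) = -6*0 = 0)
H(O, D) = 16 (H(O, D) = (-5 + (D + O)/(D + O))**2 = (-5 + 1)**2 = (-4)**2 = 16)
P(T, j) = 16
819*P(1, t(-5)) = 819*16 = 13104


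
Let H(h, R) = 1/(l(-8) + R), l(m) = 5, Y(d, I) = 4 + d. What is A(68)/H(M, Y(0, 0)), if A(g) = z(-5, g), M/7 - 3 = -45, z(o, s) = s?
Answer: 612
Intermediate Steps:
M = -294 (M = 21 + 7*(-45) = 21 - 315 = -294)
A(g) = g
H(h, R) = 1/(5 + R)
A(68)/H(M, Y(0, 0)) = 68/(1/(5 + (4 + 0))) = 68/(1/(5 + 4)) = 68/(1/9) = 68/(⅑) = 68*9 = 612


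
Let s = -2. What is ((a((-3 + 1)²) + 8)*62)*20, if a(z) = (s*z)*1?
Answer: 0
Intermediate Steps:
a(z) = -2*z (a(z) = -2*z*1 = -2*z)
((a((-3 + 1)²) + 8)*62)*20 = ((-2*(-3 + 1)² + 8)*62)*20 = ((-2*(-2)² + 8)*62)*20 = ((-2*4 + 8)*62)*20 = ((-8 + 8)*62)*20 = (0*62)*20 = 0*20 = 0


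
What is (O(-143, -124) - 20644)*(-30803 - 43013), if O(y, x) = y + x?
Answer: 1543566376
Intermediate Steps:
O(y, x) = x + y
(O(-143, -124) - 20644)*(-30803 - 43013) = ((-124 - 143) - 20644)*(-30803 - 43013) = (-267 - 20644)*(-73816) = -20911*(-73816) = 1543566376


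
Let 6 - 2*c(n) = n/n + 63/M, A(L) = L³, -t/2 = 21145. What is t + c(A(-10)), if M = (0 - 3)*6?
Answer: -169143/4 ≈ -42286.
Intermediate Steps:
M = -18 (M = -3*6 = -18)
t = -42290 (t = -2*21145 = -42290)
c(n) = 17/4 (c(n) = 3 - (n/n + 63/(-18))/2 = 3 - (1 + 63*(-1/18))/2 = 3 - (1 - 7/2)/2 = 3 - ½*(-5/2) = 3 + 5/4 = 17/4)
t + c(A(-10)) = -42290 + 17/4 = -169143/4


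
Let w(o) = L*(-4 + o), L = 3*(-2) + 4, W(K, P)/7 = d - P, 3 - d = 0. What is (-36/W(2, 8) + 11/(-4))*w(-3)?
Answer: -241/10 ≈ -24.100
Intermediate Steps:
d = 3 (d = 3 - 1*0 = 3 + 0 = 3)
W(K, P) = 21 - 7*P (W(K, P) = 7*(3 - P) = 21 - 7*P)
L = -2 (L = -6 + 4 = -2)
w(o) = 8 - 2*o (w(o) = -2*(-4 + o) = 8 - 2*o)
(-36/W(2, 8) + 11/(-4))*w(-3) = (-36/(21 - 7*8) + 11/(-4))*(8 - 2*(-3)) = (-36/(21 - 56) + 11*(-¼))*(8 + 6) = (-36/(-35) - 11/4)*14 = (-36*(-1/35) - 11/4)*14 = (36/35 - 11/4)*14 = -241/140*14 = -241/10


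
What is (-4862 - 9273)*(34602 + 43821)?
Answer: -1108509105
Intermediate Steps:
(-4862 - 9273)*(34602 + 43821) = -14135*78423 = -1108509105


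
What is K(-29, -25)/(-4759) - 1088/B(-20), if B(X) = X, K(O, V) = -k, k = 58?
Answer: 1294738/23795 ≈ 54.412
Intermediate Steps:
K(O, V) = -58 (K(O, V) = -1*58 = -58)
K(-29, -25)/(-4759) - 1088/B(-20) = -58/(-4759) - 1088/(-20) = -58*(-1/4759) - 1088*(-1/20) = 58/4759 + 272/5 = 1294738/23795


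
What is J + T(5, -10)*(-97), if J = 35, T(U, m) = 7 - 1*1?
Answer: -547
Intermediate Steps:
T(U, m) = 6 (T(U, m) = 7 - 1 = 6)
J + T(5, -10)*(-97) = 35 + 6*(-97) = 35 - 582 = -547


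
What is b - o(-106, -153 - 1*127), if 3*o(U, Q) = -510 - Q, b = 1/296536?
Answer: 68203283/889608 ≈ 76.667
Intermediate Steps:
b = 1/296536 ≈ 3.3723e-6
o(U, Q) = -170 - Q/3 (o(U, Q) = (-510 - Q)/3 = -170 - Q/3)
b - o(-106, -153 - 1*127) = 1/296536 - (-170 - (-153 - 1*127)/3) = 1/296536 - (-170 - (-153 - 127)/3) = 1/296536 - (-170 - ⅓*(-280)) = 1/296536 - (-170 + 280/3) = 1/296536 - 1*(-230/3) = 1/296536 + 230/3 = 68203283/889608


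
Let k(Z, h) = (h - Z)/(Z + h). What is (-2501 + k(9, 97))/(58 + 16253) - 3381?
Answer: -2922949532/864483 ≈ -3381.2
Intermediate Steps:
k(Z, h) = (h - Z)/(Z + h)
(-2501 + k(9, 97))/(58 + 16253) - 3381 = (-2501 + (97 - 1*9)/(9 + 97))/(58 + 16253) - 3381 = (-2501 + (97 - 9)/106)/16311 - 3381 = (-2501 + (1/106)*88)*(1/16311) - 3381 = (-2501 + 44/53)*(1/16311) - 3381 = -132509/53*1/16311 - 3381 = -132509/864483 - 3381 = -2922949532/864483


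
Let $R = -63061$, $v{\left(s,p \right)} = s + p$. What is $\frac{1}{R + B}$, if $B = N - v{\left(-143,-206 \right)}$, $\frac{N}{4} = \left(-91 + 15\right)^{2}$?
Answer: $- \frac{1}{39608} \approx -2.5247 \cdot 10^{-5}$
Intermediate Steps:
$v{\left(s,p \right)} = p + s$
$N = 23104$ ($N = 4 \left(-91 + 15\right)^{2} = 4 \left(-76\right)^{2} = 4 \cdot 5776 = 23104$)
$B = 23453$ ($B = 23104 - \left(-206 - 143\right) = 23104 - -349 = 23104 + 349 = 23453$)
$\frac{1}{R + B} = \frac{1}{-63061 + 23453} = \frac{1}{-39608} = - \frac{1}{39608}$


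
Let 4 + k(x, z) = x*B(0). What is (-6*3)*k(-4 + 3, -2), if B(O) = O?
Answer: 72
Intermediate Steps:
k(x, z) = -4 (k(x, z) = -4 + x*0 = -4 + 0 = -4)
(-6*3)*k(-4 + 3, -2) = -6*3*(-4) = -18*(-4) = 72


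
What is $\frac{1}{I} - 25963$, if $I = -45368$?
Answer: $- \frac{1177889385}{45368} \approx -25963.0$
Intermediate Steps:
$\frac{1}{I} - 25963 = \frac{1}{-45368} - 25963 = - \frac{1}{45368} - 25963 = - \frac{1177889385}{45368}$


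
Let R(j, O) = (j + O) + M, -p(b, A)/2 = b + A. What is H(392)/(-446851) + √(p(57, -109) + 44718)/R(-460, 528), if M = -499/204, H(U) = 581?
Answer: -581/446851 + 204*√44822/13373 ≈ 3.2283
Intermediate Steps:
p(b, A) = -2*A - 2*b (p(b, A) = -2*(b + A) = -2*(A + b) = -2*A - 2*b)
M = -499/204 (M = -499*1/204 = -499/204 ≈ -2.4461)
R(j, O) = -499/204 + O + j (R(j, O) = (j + O) - 499/204 = (O + j) - 499/204 = -499/204 + O + j)
H(392)/(-446851) + √(p(57, -109) + 44718)/R(-460, 528) = 581/(-446851) + √((-2*(-109) - 2*57) + 44718)/(-499/204 + 528 - 460) = 581*(-1/446851) + √((218 - 114) + 44718)/(13373/204) = -581/446851 + √(104 + 44718)*(204/13373) = -581/446851 + √44822*(204/13373) = -581/446851 + 204*√44822/13373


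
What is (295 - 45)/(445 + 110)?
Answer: 50/111 ≈ 0.45045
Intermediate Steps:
(295 - 45)/(445 + 110) = 250/555 = 250*(1/555) = 50/111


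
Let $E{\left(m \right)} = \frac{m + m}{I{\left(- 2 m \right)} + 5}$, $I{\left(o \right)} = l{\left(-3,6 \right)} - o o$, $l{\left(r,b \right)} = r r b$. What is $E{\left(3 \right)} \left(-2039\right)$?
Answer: $- \frac{12234}{23} \approx -531.91$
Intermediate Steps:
$l{\left(r,b \right)} = b r^{2}$ ($l{\left(r,b \right)} = r^{2} b = b r^{2}$)
$I{\left(o \right)} = 54 - o^{2}$ ($I{\left(o \right)} = 6 \left(-3\right)^{2} - o o = 6 \cdot 9 - o^{2} = 54 - o^{2}$)
$E{\left(m \right)} = \frac{2 m}{59 - 4 m^{2}}$ ($E{\left(m \right)} = \frac{m + m}{\left(54 - \left(- 2 m\right)^{2}\right) + 5} = \frac{2 m}{\left(54 - 4 m^{2}\right) + 5} = \frac{2 m}{59 - 4 m^{2}}$)
$E{\left(3 \right)} \left(-2039\right) = \left(-2\right) 3 \frac{1}{-59 + 4 \cdot 3^{2}} \left(-2039\right) = \left(-2\right) 3 \frac{1}{-59 + 4 \cdot 9} \left(-2039\right) = \left(-2\right) 3 \frac{1}{-59 + 36} \left(-2039\right) = \left(-2\right) 3 \frac{1}{-23} \left(-2039\right) = \left(-2\right) 3 \left(- \frac{1}{23}\right) \left(-2039\right) = \frac{6}{23} \left(-2039\right) = - \frac{12234}{23}$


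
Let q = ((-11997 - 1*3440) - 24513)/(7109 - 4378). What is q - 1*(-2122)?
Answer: 5755232/2731 ≈ 2107.4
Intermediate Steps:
q = -39950/2731 (q = ((-11997 - 3440) - 24513)/2731 = (-15437 - 24513)*(1/2731) = -39950*1/2731 = -39950/2731 ≈ -14.628)
q - 1*(-2122) = -39950/2731 - 1*(-2122) = -39950/2731 + 2122 = 5755232/2731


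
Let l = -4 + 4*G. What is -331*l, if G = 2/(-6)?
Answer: 5296/3 ≈ 1765.3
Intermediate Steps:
G = -⅓ (G = 2*(-⅙) = -⅓ ≈ -0.33333)
l = -16/3 (l = -4 + 4*(-⅓) = -4 - 4/3 = -16/3 ≈ -5.3333)
-331*l = -331*(-16/3) = 5296/3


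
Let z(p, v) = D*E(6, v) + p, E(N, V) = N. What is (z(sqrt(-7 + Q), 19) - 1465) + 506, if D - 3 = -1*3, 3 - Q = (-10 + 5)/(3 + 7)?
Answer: -959 + I*sqrt(14)/2 ≈ -959.0 + 1.8708*I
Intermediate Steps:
Q = 7/2 (Q = 3 - (-10 + 5)/(3 + 7) = 3 - (-5)/10 = 3 - 1*(-1/2) = 3 + 1/2 = 7/2 ≈ 3.5000)
D = 0 (D = 3 - 1*3 = 3 - 3 = 0)
z(p, v) = p (z(p, v) = 0*6 + p = 0 + p = p)
(z(sqrt(-7 + Q), 19) - 1465) + 506 = (sqrt(-7 + 7/2) - 1465) + 506 = (sqrt(-7/2) - 1465) + 506 = (I*sqrt(14)/2 - 1465) + 506 = (-1465 + I*sqrt(14)/2) + 506 = -959 + I*sqrt(14)/2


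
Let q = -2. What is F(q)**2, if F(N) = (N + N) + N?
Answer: 36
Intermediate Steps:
F(N) = 3*N (F(N) = 2*N + N = 3*N)
F(q)**2 = (3*(-2))**2 = (-6)**2 = 36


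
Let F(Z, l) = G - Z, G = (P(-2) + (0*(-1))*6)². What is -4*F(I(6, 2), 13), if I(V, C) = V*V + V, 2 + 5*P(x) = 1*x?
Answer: 4136/25 ≈ 165.44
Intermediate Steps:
P(x) = -⅖ + x/5 (P(x) = -⅖ + (1*x)/5 = -⅖ + x/5)
G = 16/25 (G = ((-⅖ + (⅕)*(-2)) + (0*(-1))*6)² = ((-⅖ - ⅖) + 0*6)² = (-⅘ + 0)² = (-⅘)² = 16/25 ≈ 0.64000)
I(V, C) = V + V² (I(V, C) = V² + V = V + V²)
F(Z, l) = 16/25 - Z
-4*F(I(6, 2), 13) = -4*(16/25 - 6*(1 + 6)) = -4*(16/25 - 6*7) = -4*(16/25 - 1*42) = -4*(16/25 - 42) = -4*(-1034/25) = 4136/25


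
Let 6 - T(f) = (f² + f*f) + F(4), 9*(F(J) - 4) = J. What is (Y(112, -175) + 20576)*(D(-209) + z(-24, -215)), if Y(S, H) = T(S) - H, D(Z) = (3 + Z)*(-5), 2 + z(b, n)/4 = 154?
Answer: -7101458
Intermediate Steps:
F(J) = 4 + J/9
z(b, n) = 608 (z(b, n) = -8 + 4*154 = -8 + 616 = 608)
D(Z) = -15 - 5*Z
T(f) = 14/9 - 2*f² (T(f) = 6 - ((f² + f*f) + (4 + (⅑)*4)) = 6 - ((f² + f²) + (4 + 4/9)) = 6 - (2*f² + 40/9) = 6 - (40/9 + 2*f²) = 6 + (-40/9 - 2*f²) = 14/9 - 2*f²)
Y(S, H) = 14/9 - H - 2*S² (Y(S, H) = (14/9 - 2*S²) - H = 14/9 - H - 2*S²)
(Y(112, -175) + 20576)*(D(-209) + z(-24, -215)) = ((14/9 - 1*(-175) - 2*112²) + 20576)*((-15 - 5*(-209)) + 608) = ((14/9 + 175 - 2*12544) + 20576)*((-15 + 1045) + 608) = ((14/9 + 175 - 25088) + 20576)*(1030 + 608) = (-224203/9 + 20576)*1638 = -39019/9*1638 = -7101458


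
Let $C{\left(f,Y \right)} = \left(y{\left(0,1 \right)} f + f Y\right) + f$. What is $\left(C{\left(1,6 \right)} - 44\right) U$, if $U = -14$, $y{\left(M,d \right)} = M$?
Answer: $518$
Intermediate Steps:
$C{\left(f,Y \right)} = f + Y f$ ($C{\left(f,Y \right)} = \left(0 f + f Y\right) + f = \left(0 + Y f\right) + f = Y f + f = f + Y f$)
$\left(C{\left(1,6 \right)} - 44\right) U = \left(1 \left(1 + 6\right) - 44\right) \left(-14\right) = \left(1 \cdot 7 - 44\right) \left(-14\right) = \left(7 - 44\right) \left(-14\right) = \left(-37\right) \left(-14\right) = 518$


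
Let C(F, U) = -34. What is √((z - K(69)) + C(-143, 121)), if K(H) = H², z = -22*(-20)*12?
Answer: √485 ≈ 22.023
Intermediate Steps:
z = 5280 (z = 440*12 = 5280)
√((z - K(69)) + C(-143, 121)) = √((5280 - 1*69²) - 34) = √((5280 - 1*4761) - 34) = √((5280 - 4761) - 34) = √(519 - 34) = √485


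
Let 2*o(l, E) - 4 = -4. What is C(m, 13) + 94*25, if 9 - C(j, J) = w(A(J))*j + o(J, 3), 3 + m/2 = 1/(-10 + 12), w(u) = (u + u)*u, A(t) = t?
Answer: 4049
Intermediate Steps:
w(u) = 2*u² (w(u) = (2*u)*u = 2*u²)
m = -5 (m = -6 + 2/(-10 + 12) = -6 + 2/2 = -6 + 2*(½) = -6 + 1 = -5)
o(l, E) = 0 (o(l, E) = 2 + (½)*(-4) = 2 - 2 = 0)
C(j, J) = 9 - 2*j*J² (C(j, J) = 9 - ((2*J²)*j + 0) = 9 - (2*j*J² + 0) = 9 - 2*j*J²)
C(m, 13) + 94*25 = (9 - 2*(-5)*13²) + 94*25 = (9 - 2*(-5)*169) + 2350 = (9 + 1690) + 2350 = 1699 + 2350 = 4049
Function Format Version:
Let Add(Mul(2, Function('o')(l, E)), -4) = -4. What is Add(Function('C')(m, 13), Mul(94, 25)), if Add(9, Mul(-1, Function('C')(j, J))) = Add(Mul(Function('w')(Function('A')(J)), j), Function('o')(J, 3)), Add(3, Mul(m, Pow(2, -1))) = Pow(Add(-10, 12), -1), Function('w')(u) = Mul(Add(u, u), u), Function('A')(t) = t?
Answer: 4049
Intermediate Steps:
Function('w')(u) = Mul(2, Pow(u, 2)) (Function('w')(u) = Mul(Mul(2, u), u) = Mul(2, Pow(u, 2)))
m = -5 (m = Add(-6, Mul(2, Pow(Add(-10, 12), -1))) = Add(-6, Mul(2, Pow(2, -1))) = Add(-6, Mul(2, Rational(1, 2))) = Add(-6, 1) = -5)
Function('o')(l, E) = 0 (Function('o')(l, E) = Add(2, Mul(Rational(1, 2), -4)) = Add(2, -2) = 0)
Function('C')(j, J) = Add(9, Mul(-2, j, Pow(J, 2))) (Function('C')(j, J) = Add(9, Mul(-1, Add(Mul(Mul(2, Pow(J, 2)), j), 0))) = Add(9, Mul(-1, Add(Mul(2, j, Pow(J, 2)), 0))) = Add(9, Mul(-1, Mul(2, j, Pow(J, 2)))) = Add(9, Mul(-2, j, Pow(J, 2))))
Add(Function('C')(m, 13), Mul(94, 25)) = Add(Add(9, Mul(-2, -5, Pow(13, 2))), Mul(94, 25)) = Add(Add(9, Mul(-2, -5, 169)), 2350) = Add(Add(9, 1690), 2350) = Add(1699, 2350) = 4049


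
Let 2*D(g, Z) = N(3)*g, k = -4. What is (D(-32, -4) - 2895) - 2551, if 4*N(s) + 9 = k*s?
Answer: -5362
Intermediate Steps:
N(s) = -9/4 - s (N(s) = -9/4 + (-4*s)/4 = -9/4 - s)
D(g, Z) = -21*g/8 (D(g, Z) = ((-9/4 - 1*3)*g)/2 = ((-9/4 - 3)*g)/2 = (-21*g/4)/2 = -21*g/8)
(D(-32, -4) - 2895) - 2551 = (-21/8*(-32) - 2895) - 2551 = (84 - 2895) - 2551 = -2811 - 2551 = -5362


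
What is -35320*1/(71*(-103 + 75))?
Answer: 8830/497 ≈ 17.767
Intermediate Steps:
-35320*1/(71*(-103 + 75)) = -35320/(71*(-28)) = -35320/(-1988) = -35320*(-1/1988) = 8830/497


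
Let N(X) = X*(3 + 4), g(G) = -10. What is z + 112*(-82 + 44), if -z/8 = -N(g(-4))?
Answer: -4816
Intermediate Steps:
N(X) = 7*X (N(X) = X*7 = 7*X)
z = -560 (z = -(-8)*7*(-10) = -(-8)*(-70) = -8*70 = -560)
z + 112*(-82 + 44) = -560 + 112*(-82 + 44) = -560 + 112*(-38) = -560 - 4256 = -4816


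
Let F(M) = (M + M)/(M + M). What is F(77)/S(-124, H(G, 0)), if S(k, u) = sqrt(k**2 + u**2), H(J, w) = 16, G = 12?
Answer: sqrt(977)/3908 ≈ 0.0079982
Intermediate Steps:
F(M) = 1 (F(M) = (2*M)/((2*M)) = (2*M)*(1/(2*M)) = 1)
F(77)/S(-124, H(G, 0)) = 1/sqrt((-124)**2 + 16**2) = 1/sqrt(15376 + 256) = 1/sqrt(15632) = 1/(4*sqrt(977)) = 1*(sqrt(977)/3908) = sqrt(977)/3908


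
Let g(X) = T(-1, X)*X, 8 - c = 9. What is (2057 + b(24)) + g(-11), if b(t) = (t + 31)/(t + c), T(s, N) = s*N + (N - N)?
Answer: 44583/23 ≈ 1938.4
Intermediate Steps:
c = -1 (c = 8 - 1*9 = 8 - 9 = -1)
T(s, N) = N*s (T(s, N) = N*s + 0 = N*s)
g(X) = -X**2 (g(X) = (X*(-1))*X = (-X)*X = -X**2)
b(t) = (31 + t)/(-1 + t) (b(t) = (t + 31)/(t - 1) = (31 + t)/(-1 + t))
(2057 + b(24)) + g(-11) = (2057 + (31 + 24)/(-1 + 24)) - 1*(-11)**2 = (2057 + 55/23) - 1*121 = (2057 + (1/23)*55) - 121 = (2057 + 55/23) - 121 = 47366/23 - 121 = 44583/23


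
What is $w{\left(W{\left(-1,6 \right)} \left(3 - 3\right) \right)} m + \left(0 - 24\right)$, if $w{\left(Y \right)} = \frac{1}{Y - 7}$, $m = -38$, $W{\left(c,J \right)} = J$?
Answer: $- \frac{130}{7} \approx -18.571$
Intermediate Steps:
$w{\left(Y \right)} = \frac{1}{-7 + Y}$
$w{\left(W{\left(-1,6 \right)} \left(3 - 3\right) \right)} m + \left(0 - 24\right) = \frac{1}{-7 + 6 \left(3 - 3\right)} \left(-38\right) + \left(0 - 24\right) = \frac{1}{-7 + 6 \cdot 0} \left(-38\right) - 24 = \frac{1}{-7 + 0} \left(-38\right) - 24 = \frac{1}{-7} \left(-38\right) - 24 = \left(- \frac{1}{7}\right) \left(-38\right) - 24 = \frac{38}{7} - 24 = - \frac{130}{7}$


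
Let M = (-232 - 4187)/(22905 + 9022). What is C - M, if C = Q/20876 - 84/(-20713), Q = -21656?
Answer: -441229136147/493049331467 ≈ -0.89490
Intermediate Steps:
C = -15957398/15443021 (C = -21656/20876 - 84/(-20713) = -21656*1/20876 - 84*(-1/20713) = -5414/5219 + 12/2959 = -15957398/15443021 ≈ -1.0333)
M = -4419/31927 ≈ -0.13841
C - M = -15957398/15443021 - 1*(-4419/31927) = -15957398/15443021 + 4419/31927 = -441229136147/493049331467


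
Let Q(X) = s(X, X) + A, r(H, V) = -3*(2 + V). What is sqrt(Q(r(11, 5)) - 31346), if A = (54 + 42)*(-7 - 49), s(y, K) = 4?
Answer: I*sqrt(36718) ≈ 191.62*I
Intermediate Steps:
r(H, V) = -6 - 3*V
A = -5376 (A = 96*(-56) = -5376)
Q(X) = -5372 (Q(X) = 4 - 5376 = -5372)
sqrt(Q(r(11, 5)) - 31346) = sqrt(-5372 - 31346) = sqrt(-36718) = I*sqrt(36718)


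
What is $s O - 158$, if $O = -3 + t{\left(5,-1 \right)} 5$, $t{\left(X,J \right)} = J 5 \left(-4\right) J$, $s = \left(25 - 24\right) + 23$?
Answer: $-2630$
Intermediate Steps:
$s = 24$ ($s = 1 + 23 = 24$)
$t{\left(X,J \right)} = - 20 J^{2}$ ($t{\left(X,J \right)} = 5 J \left(-4\right) J = - 20 J J = - 20 J^{2}$)
$O = -103$ ($O = -3 + - 20 \left(-1\right)^{2} \cdot 5 = -3 + \left(-20\right) 1 \cdot 5 = -3 - 100 = -103$)
$s O - 158 = 24 \left(-103\right) - 158 = -2472 - 158 = -2630$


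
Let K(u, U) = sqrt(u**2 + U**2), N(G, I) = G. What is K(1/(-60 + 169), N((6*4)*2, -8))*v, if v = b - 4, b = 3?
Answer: -5*sqrt(1094953)/109 ≈ -48.000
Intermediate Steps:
v = -1 (v = 3 - 4 = -1)
K(u, U) = sqrt(U**2 + u**2)
K(1/(-60 + 169), N((6*4)*2, -8))*v = sqrt(((6*4)*2)**2 + (1/(-60 + 169))**2)*(-1) = sqrt((24*2)**2 + (1/109)**2)*(-1) = sqrt(48**2 + (1/109)**2)*(-1) = sqrt(2304 + 1/11881)*(-1) = sqrt(27373825/11881)*(-1) = (5*sqrt(1094953)/109)*(-1) = -5*sqrt(1094953)/109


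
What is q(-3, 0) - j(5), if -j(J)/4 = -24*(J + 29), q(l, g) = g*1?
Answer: -3264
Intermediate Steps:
q(l, g) = g
j(J) = 2784 + 96*J (j(J) = -(-96)*(J + 29) = -(-96)*(29 + J) = -4*(-696 - 24*J) = 2784 + 96*J)
q(-3, 0) - j(5) = 0 - (2784 + 96*5) = 0 - (2784 + 480) = 0 - 1*3264 = 0 - 3264 = -3264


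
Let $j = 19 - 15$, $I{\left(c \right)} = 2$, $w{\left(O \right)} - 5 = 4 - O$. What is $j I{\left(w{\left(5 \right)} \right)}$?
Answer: $8$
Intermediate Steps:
$w{\left(O \right)} = 9 - O$ ($w{\left(O \right)} = 5 - \left(-4 + O\right) = 9 - O$)
$j = 4$
$j I{\left(w{\left(5 \right)} \right)} = 4 \cdot 2 = 8$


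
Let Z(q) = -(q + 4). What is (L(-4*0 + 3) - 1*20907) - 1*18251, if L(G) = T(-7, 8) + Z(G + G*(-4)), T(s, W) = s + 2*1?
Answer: -39158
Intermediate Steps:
Z(q) = -4 - q (Z(q) = -(4 + q) = -4 - q)
T(s, W) = 2 + s (T(s, W) = s + 2 = 2 + s)
L(G) = -9 + 3*G (L(G) = (2 - 7) + (-4 - (G + G*(-4))) = -5 + (-4 - (G - 4*G)) = -5 + (-4 - (-3)*G) = -5 + (-4 + 3*G) = -9 + 3*G)
(L(-4*0 + 3) - 1*20907) - 1*18251 = ((-9 + 3*(-4*0 + 3)) - 1*20907) - 1*18251 = ((-9 + 3*(0 + 3)) - 20907) - 18251 = ((-9 + 3*3) - 20907) - 18251 = ((-9 + 9) - 20907) - 18251 = (0 - 20907) - 18251 = -20907 - 18251 = -39158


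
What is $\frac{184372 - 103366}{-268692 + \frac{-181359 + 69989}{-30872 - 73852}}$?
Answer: $- \frac{4241636172}{14069194819} \approx -0.30148$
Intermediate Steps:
$\frac{184372 - 103366}{-268692 + \frac{-181359 + 69989}{-30872 - 73852}} = \frac{81006}{-268692 - \frac{111370}{-104724}} = \frac{81006}{-268692 - - \frac{55685}{52362}} = \frac{81006}{-268692 + \frac{55685}{52362}} = \frac{81006}{- \frac{14069194819}{52362}} = 81006 \left(- \frac{52362}{14069194819}\right) = - \frac{4241636172}{14069194819}$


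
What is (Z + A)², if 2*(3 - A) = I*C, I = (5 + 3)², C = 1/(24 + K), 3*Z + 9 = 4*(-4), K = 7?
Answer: 350464/8649 ≈ 40.521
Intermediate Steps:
Z = -25/3 (Z = -3 + (4*(-4))/3 = -3 + (⅓)*(-16) = -3 - 16/3 = -25/3 ≈ -8.3333)
C = 1/31 (C = 1/(24 + 7) = 1/31 ≈ 0.032258)
I = 64 (I = 8² = 64)
A = 61/31 (A = 3 - 32/31 = 61/31 ≈ 1.9677)
(Z + A)² = (-25/3 + 61/31)² = (-592/93)² = 350464/8649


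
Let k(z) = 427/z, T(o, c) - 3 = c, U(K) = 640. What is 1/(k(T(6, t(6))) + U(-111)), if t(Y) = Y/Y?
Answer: 4/2987 ≈ 0.0013391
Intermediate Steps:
t(Y) = 1
T(o, c) = 3 + c
1/(k(T(6, t(6))) + U(-111)) = 1/(427/(3 + 1) + 640) = 1/(427/4 + 640) = 1/(2987/4) = 4/2987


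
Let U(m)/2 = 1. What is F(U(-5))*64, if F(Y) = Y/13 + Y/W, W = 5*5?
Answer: 4864/325 ≈ 14.966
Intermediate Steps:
W = 25
U(m) = 2 (U(m) = 2*1 = 2)
F(Y) = 38*Y/325 (F(Y) = Y/13 + Y/25 = 38*Y/325)
F(U(-5))*64 = ((38/325)*2)*64 = (76/325)*64 = 4864/325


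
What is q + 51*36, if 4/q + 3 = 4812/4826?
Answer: 8863736/4833 ≈ 1834.0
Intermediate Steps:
q = -9652/4833 (q = 4/(-3 + 4812/4826) = 4/(-3 + 4812*(1/4826)) = 4/(-3 + 2406/2413) = 4/(-4833/2413) = 4*(-2413/4833) = -9652/4833 ≈ -1.9971)
q + 51*36 = -9652/4833 + 51*36 = -9652/4833 + 1836 = 8863736/4833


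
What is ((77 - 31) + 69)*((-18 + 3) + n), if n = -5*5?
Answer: -4600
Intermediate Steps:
n = -25
((77 - 31) + 69)*((-18 + 3) + n) = ((77 - 31) + 69)*((-18 + 3) - 25) = (46 + 69)*(-15 - 25) = 115*(-40) = -4600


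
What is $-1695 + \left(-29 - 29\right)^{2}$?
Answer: $1669$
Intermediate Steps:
$-1695 + \left(-29 - 29\right)^{2} = -1695 + \left(-58\right)^{2} = -1695 + 3364 = 1669$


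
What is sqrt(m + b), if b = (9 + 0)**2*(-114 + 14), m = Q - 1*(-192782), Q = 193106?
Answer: 2*sqrt(94447) ≈ 614.64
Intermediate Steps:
m = 385888 (m = 193106 - 1*(-192782) = 193106 + 192782 = 385888)
b = -8100 (b = 9**2*(-100) = 81*(-100) = -8100)
sqrt(m + b) = sqrt(385888 - 8100) = sqrt(377788) = 2*sqrt(94447)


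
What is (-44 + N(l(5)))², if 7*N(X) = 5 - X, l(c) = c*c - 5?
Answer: 104329/49 ≈ 2129.2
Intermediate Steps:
l(c) = -5 + c² (l(c) = c² - 5 = -5 + c²)
N(X) = 5/7 - X/7 (N(X) = (5 - X)/7 = 5/7 - X/7)
(-44 + N(l(5)))² = (-44 + (5/7 - (-5 + 5²)/7))² = (-44 + (5/7 - (-5 + 25)/7))² = (-44 + (5/7 - ⅐*20))² = (-44 + (5/7 - 20/7))² = (-44 - 15/7)² = (-323/7)² = 104329/49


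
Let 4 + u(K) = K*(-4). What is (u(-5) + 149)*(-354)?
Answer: -58410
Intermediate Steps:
u(K) = -4 - 4*K (u(K) = -4 + K*(-4) = -4 - 4*K)
(u(-5) + 149)*(-354) = ((-4 - 4*(-5)) + 149)*(-354) = ((-4 + 20) + 149)*(-354) = (16 + 149)*(-354) = 165*(-354) = -58410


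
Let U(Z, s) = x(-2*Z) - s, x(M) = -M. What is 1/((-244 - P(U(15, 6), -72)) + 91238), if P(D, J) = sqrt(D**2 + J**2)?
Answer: 45497/4139951138 + 6*sqrt(10)/2069975569 ≈ 1.0999e-5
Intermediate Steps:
U(Z, s) = -s + 2*Z (U(Z, s) = -(-2)*Z - s = 2*Z - s = -s + 2*Z)
1/((-244 - P(U(15, 6), -72)) + 91238) = 1/((-244 - sqrt((-1*6 + 2*15)**2 + (-72)**2)) + 91238) = 1/((-244 - sqrt((-6 + 30)**2 + 5184)) + 91238) = 1/((-244 - sqrt(24**2 + 5184)) + 91238) = 1/((-244 - sqrt(576 + 5184)) + 91238) = 1/((-244 - sqrt(5760)) + 91238) = 1/((-244 - 24*sqrt(10)) + 91238) = 1/(90994 - 24*sqrt(10))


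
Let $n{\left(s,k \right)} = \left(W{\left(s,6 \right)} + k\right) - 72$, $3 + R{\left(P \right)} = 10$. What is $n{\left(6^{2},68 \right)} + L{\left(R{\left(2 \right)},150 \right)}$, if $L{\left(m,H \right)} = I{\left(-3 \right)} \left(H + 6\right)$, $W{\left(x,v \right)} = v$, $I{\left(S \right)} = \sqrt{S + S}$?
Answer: $2 + 156 i \sqrt{6} \approx 2.0 + 382.12 i$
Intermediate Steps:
$I{\left(S \right)} = \sqrt{2} \sqrt{S}$ ($I{\left(S \right)} = \sqrt{2 S} = \sqrt{2} \sqrt{S}$)
$R{\left(P \right)} = 7$ ($R{\left(P \right)} = -3 + 10 = 7$)
$n{\left(s,k \right)} = -66 + k$ ($n{\left(s,k \right)} = \left(6 + k\right) - 72 = -66 + k$)
$L{\left(m,H \right)} = i \sqrt{6} \left(6 + H\right)$ ($L{\left(m,H \right)} = \sqrt{2} \sqrt{-3} \left(H + 6\right) = \sqrt{2} i \sqrt{3} \left(6 + H\right) = i \sqrt{6} \left(6 + H\right)$)
$n{\left(6^{2},68 \right)} + L{\left(R{\left(2 \right)},150 \right)} = \left(-66 + 68\right) + i \sqrt{6} \left(6 + 150\right) = 2 + i \sqrt{6} \cdot 156 = 2 + 156 i \sqrt{6}$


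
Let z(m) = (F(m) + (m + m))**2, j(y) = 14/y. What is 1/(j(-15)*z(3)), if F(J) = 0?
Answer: -5/168 ≈ -0.029762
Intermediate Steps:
z(m) = 4*m**2 (z(m) = (0 + (m + m))**2 = (0 + 2*m)**2 = (2*m)**2 = 4*m**2)
1/(j(-15)*z(3)) = 1/((14/(-15))*(4*3**2)) = 1/((14*(-1/15))*(4*9)) = 1/(-14/15*36) = 1/(-168/5) = -5/168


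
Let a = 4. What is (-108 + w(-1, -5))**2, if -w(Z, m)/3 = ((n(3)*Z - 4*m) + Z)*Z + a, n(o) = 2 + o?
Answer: 6084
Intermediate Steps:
w(Z, m) = -12 - 3*Z*(-4*m + 6*Z) (w(Z, m) = -3*((((2 + 3)*Z - 4*m) + Z)*Z + 4) = -3*(((5*Z - 4*m) + Z)*Z + 4) = -3*(((-4*m + 5*Z) + Z)*Z + 4) = -3*((-4*m + 6*Z)*Z + 4) = -3*(Z*(-4*m + 6*Z) + 4) = -3*(4 + Z*(-4*m + 6*Z)) = -12 - 3*Z*(-4*m + 6*Z))
(-108 + w(-1, -5))**2 = (-108 + (-12 - 18*(-1)**2 + 12*(-1)*(-5)))**2 = (-108 + (-12 - 18*1 + 60))**2 = (-108 + (-12 - 18 + 60))**2 = (-108 + 30)**2 = (-78)**2 = 6084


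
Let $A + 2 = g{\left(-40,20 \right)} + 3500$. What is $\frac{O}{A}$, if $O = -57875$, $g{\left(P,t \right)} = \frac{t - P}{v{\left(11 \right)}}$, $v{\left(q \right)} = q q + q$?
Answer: $- \frac{636625}{38483} \approx -16.543$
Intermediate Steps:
$v{\left(q \right)} = q + q^{2}$ ($v{\left(q \right)} = q^{2} + q = q + q^{2}$)
$g{\left(P,t \right)} = - \frac{P}{132} + \frac{t}{132}$ ($g{\left(P,t \right)} = \frac{t - P}{11 \left(1 + 11\right)} = \frac{t - P}{11 \cdot 12} = \frac{t - P}{132} = \left(t - P\right) \frac{1}{132} = - \frac{P}{132} + \frac{t}{132}$)
$A = \frac{38483}{11}$ ($A = -2 + \left(\left(\left(- \frac{1}{132}\right) \left(-40\right) + \frac{1}{132} \cdot 20\right) + 3500\right) = -2 + \left(\left(\frac{10}{33} + \frac{5}{33}\right) + 3500\right) = -2 + \left(\frac{5}{11} + 3500\right) = -2 + \frac{38505}{11} = \frac{38483}{11} \approx 3498.5$)
$\frac{O}{A} = - \frac{57875}{\frac{38483}{11}} = \left(-57875\right) \frac{11}{38483} = - \frac{636625}{38483}$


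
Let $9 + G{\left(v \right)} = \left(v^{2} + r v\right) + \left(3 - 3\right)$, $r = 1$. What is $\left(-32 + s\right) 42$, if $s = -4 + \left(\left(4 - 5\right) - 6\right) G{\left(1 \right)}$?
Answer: $546$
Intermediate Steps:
$G{\left(v \right)} = -9 + v + v^{2}$ ($G{\left(v \right)} = -9 + \left(\left(v^{2} + 1 v\right) + \left(3 - 3\right)\right) = -9 + \left(\left(v^{2} + v\right) + 0\right) = -9 + \left(\left(v + v^{2}\right) + 0\right) = -9 + \left(v + v^{2}\right) = -9 + v + v^{2}$)
$s = 45$ ($s = -4 + \left(\left(4 - 5\right) - 6\right) \left(-9 + 1 + 1^{2}\right) = -4 + \left(-1 - 6\right) \left(-9 + 1 + 1\right) = -4 - -49 = -4 + 49 = 45$)
$\left(-32 + s\right) 42 = \left(-32 + 45\right) 42 = 13 \cdot 42 = 546$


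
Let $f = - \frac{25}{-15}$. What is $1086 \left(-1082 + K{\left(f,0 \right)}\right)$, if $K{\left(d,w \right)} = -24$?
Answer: $-1201116$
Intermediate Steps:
$f = \frac{5}{3}$ ($f = \left(-25\right) \left(- \frac{1}{15}\right) = \frac{5}{3} \approx 1.6667$)
$1086 \left(-1082 + K{\left(f,0 \right)}\right) = 1086 \left(-1082 - 24\right) = 1086 \left(-1106\right) = -1201116$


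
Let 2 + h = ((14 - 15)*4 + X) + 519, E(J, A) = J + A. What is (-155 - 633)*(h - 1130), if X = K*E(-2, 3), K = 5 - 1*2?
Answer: 483832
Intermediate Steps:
K = 3 (K = 5 - 2 = 3)
E(J, A) = A + J
X = 3 (X = 3*(3 - 2) = 3*1 = 3)
h = 516 (h = -2 + (((14 - 15)*4 + 3) + 519) = -2 + ((-1*4 + 3) + 519) = -2 + ((-4 + 3) + 519) = -2 + (-1 + 519) = -2 + 518 = 516)
(-155 - 633)*(h - 1130) = (-155 - 633)*(516 - 1130) = -788*(-614) = 483832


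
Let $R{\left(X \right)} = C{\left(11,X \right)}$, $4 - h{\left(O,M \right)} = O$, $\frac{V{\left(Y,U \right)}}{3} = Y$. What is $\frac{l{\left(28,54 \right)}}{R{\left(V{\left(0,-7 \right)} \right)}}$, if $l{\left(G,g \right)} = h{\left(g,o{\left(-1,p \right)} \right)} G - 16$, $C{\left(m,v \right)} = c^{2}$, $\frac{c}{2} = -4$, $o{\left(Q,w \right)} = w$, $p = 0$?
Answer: $- \frac{177}{8} \approx -22.125$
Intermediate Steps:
$V{\left(Y,U \right)} = 3 Y$
$c = -8$ ($c = 2 \left(-4\right) = -8$)
$h{\left(O,M \right)} = 4 - O$
$C{\left(m,v \right)} = 64$ ($C{\left(m,v \right)} = \left(-8\right)^{2} = 64$)
$R{\left(X \right)} = 64$
$l{\left(G,g \right)} = -16 + G \left(4 - g\right)$ ($l{\left(G,g \right)} = \left(4 - g\right) G - 16 = G \left(4 - g\right) - 16 = -16 + G \left(4 - g\right)$)
$\frac{l{\left(28,54 \right)}}{R{\left(V{\left(0,-7 \right)} \right)}} = \frac{-16 - 28 \left(-4 + 54\right)}{64} = \left(-16 - 28 \cdot 50\right) \frac{1}{64} = \left(-16 - 1400\right) \frac{1}{64} = \left(-1416\right) \frac{1}{64} = - \frac{177}{8}$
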